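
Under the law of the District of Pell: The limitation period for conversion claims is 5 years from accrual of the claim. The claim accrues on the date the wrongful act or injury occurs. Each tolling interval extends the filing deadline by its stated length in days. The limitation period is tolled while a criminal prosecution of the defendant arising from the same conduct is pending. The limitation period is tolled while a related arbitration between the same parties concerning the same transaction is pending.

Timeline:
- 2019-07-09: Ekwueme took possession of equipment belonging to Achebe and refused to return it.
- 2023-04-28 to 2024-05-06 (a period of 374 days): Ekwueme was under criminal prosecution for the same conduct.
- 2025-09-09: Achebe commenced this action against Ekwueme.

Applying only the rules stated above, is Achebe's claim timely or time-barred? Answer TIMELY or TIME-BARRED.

The claim accrued on 2019-07-09, when the wrongful act occurred.
5 years from 2019-07-09 is 2024-07-09.
The pending criminal prosecution from 2023-04-28 to 2024-05-06 tolled the period for 374 days, extending the deadline to 2025-07-18.
Filing on 2025-09-09 missed the 2025-07-18 deadline — the action is time-barred.

TIME-BARRED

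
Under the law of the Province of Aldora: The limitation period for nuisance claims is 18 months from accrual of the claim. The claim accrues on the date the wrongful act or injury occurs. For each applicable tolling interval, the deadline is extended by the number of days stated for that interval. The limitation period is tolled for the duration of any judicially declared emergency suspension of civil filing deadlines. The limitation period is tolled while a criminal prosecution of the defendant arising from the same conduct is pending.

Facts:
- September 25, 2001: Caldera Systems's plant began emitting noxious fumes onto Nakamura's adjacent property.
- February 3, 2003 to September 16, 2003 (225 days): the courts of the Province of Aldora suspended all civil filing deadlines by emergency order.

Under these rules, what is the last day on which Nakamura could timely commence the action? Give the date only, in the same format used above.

The limitation period began to run on September 25, 2001.
18 months from September 25, 2001 is March 25, 2003.
The emergency suspension of filing deadlines from February 3, 2003 to September 16, 2003 tolled the period for 225 days, extending the deadline to November 5, 2003.

November 5, 2003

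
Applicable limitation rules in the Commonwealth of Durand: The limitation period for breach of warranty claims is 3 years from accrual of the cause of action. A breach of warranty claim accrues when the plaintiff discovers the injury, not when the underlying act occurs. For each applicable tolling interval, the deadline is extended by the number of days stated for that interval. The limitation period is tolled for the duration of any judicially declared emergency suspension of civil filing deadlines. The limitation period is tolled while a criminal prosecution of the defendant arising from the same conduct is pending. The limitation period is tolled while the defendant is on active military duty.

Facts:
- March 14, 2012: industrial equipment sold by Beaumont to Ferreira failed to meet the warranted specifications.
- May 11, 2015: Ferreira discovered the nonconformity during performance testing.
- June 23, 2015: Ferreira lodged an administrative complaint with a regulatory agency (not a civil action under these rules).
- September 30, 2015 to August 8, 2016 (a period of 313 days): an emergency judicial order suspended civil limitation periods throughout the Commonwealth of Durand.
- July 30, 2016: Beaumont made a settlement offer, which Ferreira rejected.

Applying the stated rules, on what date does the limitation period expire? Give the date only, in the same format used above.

March 20, 2019

The claim did not accrue until Ferreira discovered the injury on May 11, 2015; the March 14, 2012 act date does not start the clock under the stated rule.
The untolled deadline — 3 years after May 11, 2015 — is May 11, 2018.
The period was tolled for 313 days by the emergency suspension of filing deadlines (September 30, 2015 to August 8, 2016), pushing the deadline to March 20, 2019.
None of the other events listed affects the running of the period under the stated rules.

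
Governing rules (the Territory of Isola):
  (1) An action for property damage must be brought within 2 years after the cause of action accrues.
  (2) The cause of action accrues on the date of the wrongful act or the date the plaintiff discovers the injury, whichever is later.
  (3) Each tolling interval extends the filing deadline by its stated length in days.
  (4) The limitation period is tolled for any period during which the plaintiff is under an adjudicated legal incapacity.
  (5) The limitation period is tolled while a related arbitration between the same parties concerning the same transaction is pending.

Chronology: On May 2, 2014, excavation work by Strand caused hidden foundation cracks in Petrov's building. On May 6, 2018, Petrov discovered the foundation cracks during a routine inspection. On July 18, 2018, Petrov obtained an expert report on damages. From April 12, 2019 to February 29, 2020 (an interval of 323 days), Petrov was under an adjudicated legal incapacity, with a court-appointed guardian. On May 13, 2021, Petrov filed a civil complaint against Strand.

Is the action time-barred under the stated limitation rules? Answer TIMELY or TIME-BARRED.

Because discovery on May 6, 2018 post-dates the May 2, 2014 act, accrual under the later-of rule falls on May 6, 2018.
The untolled deadline — 2 years after May 6, 2018 — is May 6, 2020.
The plaintiff's legal incapacity from April 12, 2019 to February 29, 2020 tolled the period for 323 days, extending the deadline to March 25, 2021.
The other events in the timeline have no effect on the limitation period under the stated rules.
Petrov filed on May 13, 2021, after the March 25, 2021 deadline, so the action is time-barred.

TIME-BARRED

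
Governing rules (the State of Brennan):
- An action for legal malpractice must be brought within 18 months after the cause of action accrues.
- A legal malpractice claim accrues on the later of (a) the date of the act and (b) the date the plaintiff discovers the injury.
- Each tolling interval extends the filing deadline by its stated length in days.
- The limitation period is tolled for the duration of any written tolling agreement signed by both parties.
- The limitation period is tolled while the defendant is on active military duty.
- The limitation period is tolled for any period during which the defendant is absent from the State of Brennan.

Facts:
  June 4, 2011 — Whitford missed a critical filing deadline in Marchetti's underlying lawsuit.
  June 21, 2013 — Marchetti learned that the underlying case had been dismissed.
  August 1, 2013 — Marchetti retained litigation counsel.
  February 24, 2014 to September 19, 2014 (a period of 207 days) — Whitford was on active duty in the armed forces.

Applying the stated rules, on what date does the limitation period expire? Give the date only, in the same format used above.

Taking the later of the act (June 4, 2011) and discovery (June 21, 2013), the claim accrued on June 21, 2013.
The untolled deadline — 18 months after June 21, 2013 — is December 21, 2014.
The defendant's active military service from February 24, 2014 to September 19, 2014 tolled the period for 207 days, extending the deadline to July 16, 2015.
Nothing else in the chronology tolls or restarts the period.

July 16, 2015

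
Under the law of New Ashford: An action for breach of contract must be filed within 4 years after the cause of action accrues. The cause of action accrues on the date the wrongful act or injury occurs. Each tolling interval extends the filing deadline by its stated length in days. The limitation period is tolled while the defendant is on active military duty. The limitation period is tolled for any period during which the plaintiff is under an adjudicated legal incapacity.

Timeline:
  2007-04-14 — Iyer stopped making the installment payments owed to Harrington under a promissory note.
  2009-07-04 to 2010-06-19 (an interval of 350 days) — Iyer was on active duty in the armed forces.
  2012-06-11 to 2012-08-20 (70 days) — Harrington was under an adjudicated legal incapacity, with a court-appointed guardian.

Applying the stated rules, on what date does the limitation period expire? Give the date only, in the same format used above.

The cause of action accrued on 2007-04-14, the date of the act.
4 years from 2007-04-14 is 2011-04-14.
The defendant's active military service from 2009-07-04 to 2010-06-19 tolled the period for 350 days, extending the deadline to 2012-03-29.
The plaintiff's legal incapacity from 2012-06-11 to 2012-08-20 began after the period had already run on 2012-03-29, so it has no tolling effect.

2012-03-29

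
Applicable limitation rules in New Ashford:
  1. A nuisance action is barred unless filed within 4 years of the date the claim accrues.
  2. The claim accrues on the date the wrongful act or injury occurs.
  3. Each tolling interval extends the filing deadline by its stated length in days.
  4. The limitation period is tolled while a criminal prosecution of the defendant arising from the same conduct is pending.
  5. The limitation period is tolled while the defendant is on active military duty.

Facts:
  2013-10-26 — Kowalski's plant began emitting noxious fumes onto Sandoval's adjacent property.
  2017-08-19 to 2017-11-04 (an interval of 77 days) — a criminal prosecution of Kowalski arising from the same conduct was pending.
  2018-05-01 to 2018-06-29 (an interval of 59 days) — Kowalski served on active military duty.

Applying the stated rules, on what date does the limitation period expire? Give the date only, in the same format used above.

The claim accrued on 2013-10-26, when the wrongful act occurred.
Adding the 4 years base period to 2013-10-26 gives a deadline of 2017-10-26, before any tolling.
The pending criminal prosecution from 2017-08-19 to 2017-11-04 tolled the period for 77 days, extending the deadline to 2018-01-11.
The defendant's active military service starting 2018-05-01 came too late — the period had run on 2018-01-11 — and so does not extend the deadline.

2018-01-11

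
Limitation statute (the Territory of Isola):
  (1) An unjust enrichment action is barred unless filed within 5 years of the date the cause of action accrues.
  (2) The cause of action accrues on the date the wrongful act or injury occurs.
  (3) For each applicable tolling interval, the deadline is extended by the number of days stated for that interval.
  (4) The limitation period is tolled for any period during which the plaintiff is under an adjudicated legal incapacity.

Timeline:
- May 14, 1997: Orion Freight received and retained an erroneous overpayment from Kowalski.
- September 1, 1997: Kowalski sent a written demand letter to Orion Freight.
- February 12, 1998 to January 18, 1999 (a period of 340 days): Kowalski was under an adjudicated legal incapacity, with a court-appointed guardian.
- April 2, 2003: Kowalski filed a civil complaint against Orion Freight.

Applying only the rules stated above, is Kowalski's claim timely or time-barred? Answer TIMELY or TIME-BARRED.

The cause of action accrued on May 14, 1997, the date of the act.
The untolled deadline — 5 years after May 14, 1997 — is May 14, 2002.
The period was tolled for 340 days by the plaintiff's legal incapacity (February 12, 1998 to January 18, 1999), pushing the deadline to April 19, 2003.
The other events in the timeline have no effect on the limitation period under the stated rules.
Filing on April 2, 2003 beat the April 19, 2003 deadline — the action is timely.

TIMELY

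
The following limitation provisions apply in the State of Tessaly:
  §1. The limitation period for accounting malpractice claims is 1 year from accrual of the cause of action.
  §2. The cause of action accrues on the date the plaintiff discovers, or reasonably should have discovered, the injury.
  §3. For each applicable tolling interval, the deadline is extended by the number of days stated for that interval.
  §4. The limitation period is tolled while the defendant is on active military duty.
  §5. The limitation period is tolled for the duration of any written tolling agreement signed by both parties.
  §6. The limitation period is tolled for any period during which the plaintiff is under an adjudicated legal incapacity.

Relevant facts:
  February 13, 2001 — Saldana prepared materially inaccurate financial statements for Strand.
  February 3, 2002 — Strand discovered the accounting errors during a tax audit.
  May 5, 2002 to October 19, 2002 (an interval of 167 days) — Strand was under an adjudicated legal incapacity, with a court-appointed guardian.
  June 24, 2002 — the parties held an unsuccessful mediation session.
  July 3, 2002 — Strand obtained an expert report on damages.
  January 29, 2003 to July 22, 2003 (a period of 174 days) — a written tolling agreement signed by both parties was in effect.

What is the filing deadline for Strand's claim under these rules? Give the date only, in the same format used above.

January 10, 2004

The claim did not accrue until Strand discovered the injury on February 3, 2002; the February 13, 2001 act date does not start the clock under the stated rule.
Adding the 1 year base period to February 3, 2002 gives a deadline of February 3, 2003, before any tolling.
Because the plaintiff's legal incapacity ran from May 5, 2002 to October 19, 2002, the deadline is extended by 167 days to July 20, 2003.
The written tolling agreement from January 29, 2003 to July 22, 2003 tolled the period for 174 days, extending the deadline to January 10, 2004.
The other events in the timeline have no effect on the limitation period under the stated rules.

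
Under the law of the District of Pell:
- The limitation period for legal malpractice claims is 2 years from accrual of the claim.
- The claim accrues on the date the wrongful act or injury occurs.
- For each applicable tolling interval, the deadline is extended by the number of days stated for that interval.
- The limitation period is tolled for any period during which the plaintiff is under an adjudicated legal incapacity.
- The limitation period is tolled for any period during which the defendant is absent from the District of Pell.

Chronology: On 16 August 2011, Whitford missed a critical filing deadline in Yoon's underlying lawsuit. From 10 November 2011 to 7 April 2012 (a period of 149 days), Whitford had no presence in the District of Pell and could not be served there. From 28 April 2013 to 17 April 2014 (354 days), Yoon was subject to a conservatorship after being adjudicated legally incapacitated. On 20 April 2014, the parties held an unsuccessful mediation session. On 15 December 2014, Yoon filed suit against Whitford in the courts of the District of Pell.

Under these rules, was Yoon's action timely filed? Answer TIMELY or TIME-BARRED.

The limitation period began to run on 16 August 2011.
Adding the 2 years base period to 16 August 2011 gives a deadline of 16 August 2013, before any tolling.
The period was tolled for 149 days by the defendant's absence from the jurisdiction (10 November 2011 to 7 April 2012), pushing the deadline to 12 January 2014.
Because the plaintiff's legal incapacity ran from 28 April 2013 to 17 April 2014, the deadline is extended by 354 days to 1 January 2015.
None of the other events listed affects the running of the period under the stated rules.
Filing on 15 December 2014 beat the 1 January 2015 deadline — the action is timely.

TIMELY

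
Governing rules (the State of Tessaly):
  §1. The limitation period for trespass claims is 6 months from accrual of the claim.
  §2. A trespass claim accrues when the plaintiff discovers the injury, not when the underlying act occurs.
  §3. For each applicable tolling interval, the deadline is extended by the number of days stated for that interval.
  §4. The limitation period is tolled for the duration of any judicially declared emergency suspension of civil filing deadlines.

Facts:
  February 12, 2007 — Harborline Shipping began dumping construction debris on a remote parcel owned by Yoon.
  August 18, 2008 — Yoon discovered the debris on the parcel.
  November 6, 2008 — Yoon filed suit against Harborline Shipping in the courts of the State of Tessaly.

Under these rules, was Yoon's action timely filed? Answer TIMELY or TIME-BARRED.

TIMELY

The claim did not accrue until Yoon discovered the injury on August 18, 2008; the February 12, 2007 act date does not start the clock under the stated rule.
Adding the 6 months base period to August 18, 2008 gives a deadline of February 18, 2009, before any tolling.
The November 6, 2008 filing precedes the February 18, 2009 deadline; the claim is timely.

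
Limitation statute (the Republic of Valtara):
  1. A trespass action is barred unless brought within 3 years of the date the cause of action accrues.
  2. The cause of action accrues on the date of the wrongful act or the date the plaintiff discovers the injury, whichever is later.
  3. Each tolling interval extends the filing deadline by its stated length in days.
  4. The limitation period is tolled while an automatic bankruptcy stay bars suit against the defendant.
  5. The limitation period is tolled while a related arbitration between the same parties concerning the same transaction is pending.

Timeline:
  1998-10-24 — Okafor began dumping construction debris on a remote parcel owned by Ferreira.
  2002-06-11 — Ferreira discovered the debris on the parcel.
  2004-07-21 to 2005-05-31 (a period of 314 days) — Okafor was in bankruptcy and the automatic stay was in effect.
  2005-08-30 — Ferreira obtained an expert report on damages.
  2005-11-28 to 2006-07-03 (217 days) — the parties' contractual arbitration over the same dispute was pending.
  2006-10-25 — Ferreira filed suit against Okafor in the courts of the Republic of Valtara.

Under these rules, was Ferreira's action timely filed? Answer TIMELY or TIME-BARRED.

The claim accrued on 2002-06-11 — the later of the 1998-10-24 act and the 2002-06-11 discovery.
The untolled deadline — 3 years after 2002-06-11 — is 2005-06-11.
The automatic bankruptcy stay from 2004-07-21 to 2005-05-31 tolled the period for 314 days, extending the deadline to 2006-04-21.
Because the pending related arbitration ran from 2005-11-28 to 2006-07-03, the deadline is extended by 217 days to 2006-11-24.
The other events in the timeline have no effect on the limitation period under the stated rules.
Ferreira filed on 2006-10-25, before the 2006-11-24 deadline, so the action is timely.

TIMELY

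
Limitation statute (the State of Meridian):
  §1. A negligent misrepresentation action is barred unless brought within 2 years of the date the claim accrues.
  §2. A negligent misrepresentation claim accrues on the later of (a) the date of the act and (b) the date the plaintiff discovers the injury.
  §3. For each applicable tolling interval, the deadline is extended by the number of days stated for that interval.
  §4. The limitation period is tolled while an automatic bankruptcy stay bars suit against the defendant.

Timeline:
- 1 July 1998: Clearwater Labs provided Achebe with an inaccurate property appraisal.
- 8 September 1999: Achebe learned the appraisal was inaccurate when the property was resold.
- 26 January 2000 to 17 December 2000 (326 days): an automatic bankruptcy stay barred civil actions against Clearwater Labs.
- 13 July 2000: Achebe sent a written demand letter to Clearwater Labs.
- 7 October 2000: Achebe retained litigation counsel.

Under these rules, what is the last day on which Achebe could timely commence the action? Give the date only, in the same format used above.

31 July 2002

Because discovery on 8 September 1999 post-dates the 1 July 1998 act, accrual under the later-of rule falls on 8 September 1999.
The untolled deadline — 2 years after 8 September 1999 — is 8 September 2001.
Because the automatic bankruptcy stay ran from 26 January 2000 to 17 December 2000, the deadline is extended by 326 days to 31 July 2002.
Nothing else in the chronology tolls or restarts the period.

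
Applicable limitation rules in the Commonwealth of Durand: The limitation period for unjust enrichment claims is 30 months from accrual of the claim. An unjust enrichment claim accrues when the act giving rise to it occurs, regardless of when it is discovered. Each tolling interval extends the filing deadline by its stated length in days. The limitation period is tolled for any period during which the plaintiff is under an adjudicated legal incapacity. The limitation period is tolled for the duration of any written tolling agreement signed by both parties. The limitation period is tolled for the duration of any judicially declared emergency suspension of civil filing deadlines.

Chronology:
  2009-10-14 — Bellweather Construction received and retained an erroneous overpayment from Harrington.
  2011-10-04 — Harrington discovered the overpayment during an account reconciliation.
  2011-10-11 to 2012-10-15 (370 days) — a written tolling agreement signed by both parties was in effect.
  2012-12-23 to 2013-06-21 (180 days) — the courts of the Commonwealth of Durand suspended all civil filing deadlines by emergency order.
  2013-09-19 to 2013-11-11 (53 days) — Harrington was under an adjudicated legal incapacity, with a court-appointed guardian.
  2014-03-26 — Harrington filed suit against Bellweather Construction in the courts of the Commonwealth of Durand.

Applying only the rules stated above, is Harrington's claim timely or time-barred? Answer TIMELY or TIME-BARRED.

The claim accrued on 2009-10-14, when the wrongful act occurred; under the stated occurrence rule the 2011-10-04 discovery does not delay accrual.
Adding the 30 months base period to 2009-10-14 gives a deadline of 2012-04-14, before any tolling.
Because the written tolling agreement ran from 2011-10-11 to 2012-10-15, the deadline is extended by 370 days to 2013-04-19.
Because the emergency suspension of filing deadlines ran from 2012-12-23 to 2013-06-21, the deadline is extended by 180 days to 2013-10-16.
Because the plaintiff's legal incapacity ran from 2013-09-19 to 2013-11-11, the deadline is extended by 53 days to 2013-12-08.
Harrington filed on 2014-03-26, after the 2013-12-08 deadline, so the action is time-barred.

TIME-BARRED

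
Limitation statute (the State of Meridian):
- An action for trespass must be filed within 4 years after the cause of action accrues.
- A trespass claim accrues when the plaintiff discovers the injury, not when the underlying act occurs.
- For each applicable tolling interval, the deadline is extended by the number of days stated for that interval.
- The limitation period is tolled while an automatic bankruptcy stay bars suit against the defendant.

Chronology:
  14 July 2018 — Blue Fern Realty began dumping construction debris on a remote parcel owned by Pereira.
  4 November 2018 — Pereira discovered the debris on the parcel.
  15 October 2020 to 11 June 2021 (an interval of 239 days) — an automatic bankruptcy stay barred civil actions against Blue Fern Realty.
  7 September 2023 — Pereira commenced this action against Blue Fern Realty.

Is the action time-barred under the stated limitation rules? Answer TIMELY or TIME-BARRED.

Under the discovery rule, the claim accrued on 4 November 2018, when Pereira discovered the injury — not on the 14 July 2018 date of the underlying act.
Adding the 4 years base period to 4 November 2018 gives a deadline of 4 November 2022, before any tolling.
Because the automatic bankruptcy stay ran from 15 October 2020 to 11 June 2021, the deadline is extended by 239 days to 1 July 2023.
The 7 September 2023 filing falls after the 1 July 2023 deadline; the claim is time-barred.

TIME-BARRED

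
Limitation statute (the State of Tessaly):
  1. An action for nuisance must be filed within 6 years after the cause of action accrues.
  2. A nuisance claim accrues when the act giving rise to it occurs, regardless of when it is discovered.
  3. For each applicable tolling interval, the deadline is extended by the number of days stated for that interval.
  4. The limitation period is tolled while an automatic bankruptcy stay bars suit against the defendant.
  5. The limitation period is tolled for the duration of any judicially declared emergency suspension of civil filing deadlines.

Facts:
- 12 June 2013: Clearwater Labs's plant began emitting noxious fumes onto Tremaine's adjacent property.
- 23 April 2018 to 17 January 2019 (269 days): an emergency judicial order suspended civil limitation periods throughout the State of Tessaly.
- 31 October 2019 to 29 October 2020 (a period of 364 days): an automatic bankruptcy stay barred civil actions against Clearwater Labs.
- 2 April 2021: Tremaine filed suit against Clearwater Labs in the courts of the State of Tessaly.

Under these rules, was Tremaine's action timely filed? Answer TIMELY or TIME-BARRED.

The cause of action accrued on 12 June 2013, the date of the act.
The untolled deadline — 6 years after 12 June 2013 — is 12 June 2019.
The emergency suspension of filing deadlines from 23 April 2018 to 17 January 2019 tolled the period for 269 days, extending the deadline to 7 March 2020.
The automatic bankruptcy stay from 31 October 2019 to 29 October 2020 tolled the period for 364 days, extending the deadline to 6 March 2021.
Filing on 2 April 2021 missed the 6 March 2021 deadline — the action is time-barred.

TIME-BARRED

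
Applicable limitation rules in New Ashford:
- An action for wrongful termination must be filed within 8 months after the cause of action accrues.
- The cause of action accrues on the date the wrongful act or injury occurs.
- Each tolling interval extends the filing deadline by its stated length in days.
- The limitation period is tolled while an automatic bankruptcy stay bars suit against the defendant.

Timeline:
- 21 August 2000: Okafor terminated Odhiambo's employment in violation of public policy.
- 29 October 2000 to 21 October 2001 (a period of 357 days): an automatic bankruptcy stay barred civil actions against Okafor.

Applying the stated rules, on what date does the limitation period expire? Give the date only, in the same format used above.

13 April 2002

The claim accrued on 21 August 2000, when the wrongful act occurred.
Adding the 8 months base period to 21 August 2000 gives a deadline of 21 April 2001, before any tolling.
The automatic bankruptcy stay from 29 October 2000 to 21 October 2001 tolled the period for 357 days, extending the deadline to 13 April 2002.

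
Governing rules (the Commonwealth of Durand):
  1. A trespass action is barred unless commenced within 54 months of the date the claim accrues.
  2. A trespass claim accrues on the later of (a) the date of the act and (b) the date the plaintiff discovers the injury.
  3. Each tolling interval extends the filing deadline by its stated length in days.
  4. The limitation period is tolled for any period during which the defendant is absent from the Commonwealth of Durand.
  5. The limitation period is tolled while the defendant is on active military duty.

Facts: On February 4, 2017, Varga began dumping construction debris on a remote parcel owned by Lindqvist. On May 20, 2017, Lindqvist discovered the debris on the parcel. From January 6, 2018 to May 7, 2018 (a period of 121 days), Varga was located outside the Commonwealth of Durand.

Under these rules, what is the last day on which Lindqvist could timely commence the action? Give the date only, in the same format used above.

March 21, 2022

The claim accrued on May 20, 2017 — the later of the February 4, 2017 act and the May 20, 2017 discovery.
54 months from May 20, 2017 is November 20, 2021.
Because the defendant's absence from the jurisdiction ran from January 6, 2018 to May 7, 2018, the deadline is extended by 121 days to March 21, 2022.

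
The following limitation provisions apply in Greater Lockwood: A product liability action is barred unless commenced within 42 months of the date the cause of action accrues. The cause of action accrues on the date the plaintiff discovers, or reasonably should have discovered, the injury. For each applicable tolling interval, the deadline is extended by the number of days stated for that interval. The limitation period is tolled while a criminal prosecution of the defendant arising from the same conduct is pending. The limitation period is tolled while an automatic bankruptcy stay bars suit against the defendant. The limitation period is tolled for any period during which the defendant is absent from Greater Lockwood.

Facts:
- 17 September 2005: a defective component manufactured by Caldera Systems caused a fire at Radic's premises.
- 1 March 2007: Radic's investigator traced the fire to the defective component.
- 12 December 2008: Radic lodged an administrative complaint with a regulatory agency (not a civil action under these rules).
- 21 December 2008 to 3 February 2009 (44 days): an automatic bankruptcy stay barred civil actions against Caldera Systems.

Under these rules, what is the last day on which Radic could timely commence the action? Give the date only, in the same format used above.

Accrual is tied to discovery, so the period began on 1 March 2007 rather than on 17 September 2005 when the act occurred.
42 months from 1 March 2007 is 1 September 2010.
The automatic bankruptcy stay from 21 December 2008 to 3 February 2009 tolled the period for 44 days, extending the deadline to 15 October 2010.
Nothing else in the chronology tolls or restarts the period.

15 October 2010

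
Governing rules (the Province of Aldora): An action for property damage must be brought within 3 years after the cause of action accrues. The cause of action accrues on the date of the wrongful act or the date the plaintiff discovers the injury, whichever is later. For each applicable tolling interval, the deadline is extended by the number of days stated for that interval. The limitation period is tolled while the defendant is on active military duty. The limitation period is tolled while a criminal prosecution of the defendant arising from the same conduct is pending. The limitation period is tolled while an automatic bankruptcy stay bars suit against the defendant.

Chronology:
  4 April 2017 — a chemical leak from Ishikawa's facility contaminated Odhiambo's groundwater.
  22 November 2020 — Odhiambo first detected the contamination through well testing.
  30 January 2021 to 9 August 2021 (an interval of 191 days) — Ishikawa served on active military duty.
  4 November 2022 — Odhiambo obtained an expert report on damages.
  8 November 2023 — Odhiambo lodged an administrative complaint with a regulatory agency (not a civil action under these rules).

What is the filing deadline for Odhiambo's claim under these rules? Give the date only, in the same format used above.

Because discovery on 22 November 2020 post-dates the 4 April 2017 act, accrual under the later-of rule falls on 22 November 2020.
Adding the 3 years base period to 22 November 2020 gives a deadline of 22 November 2023, before any tolling.
Because the defendant's active military service ran from 30 January 2021 to 9 August 2021, the deadline is extended by 191 days to 31 May 2024.
Nothing else in the chronology tolls or restarts the period.

31 May 2024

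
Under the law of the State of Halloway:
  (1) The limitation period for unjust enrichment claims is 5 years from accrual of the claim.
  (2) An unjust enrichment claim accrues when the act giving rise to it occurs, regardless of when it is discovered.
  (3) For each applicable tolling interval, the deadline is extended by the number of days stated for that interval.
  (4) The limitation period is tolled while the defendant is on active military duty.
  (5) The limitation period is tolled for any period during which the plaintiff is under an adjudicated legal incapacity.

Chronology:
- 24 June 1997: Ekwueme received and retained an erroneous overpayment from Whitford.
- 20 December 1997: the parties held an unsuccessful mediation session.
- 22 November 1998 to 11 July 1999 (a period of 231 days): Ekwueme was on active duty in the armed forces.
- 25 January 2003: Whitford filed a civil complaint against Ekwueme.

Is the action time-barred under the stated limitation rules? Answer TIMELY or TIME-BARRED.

The limitation period began to run on 24 June 1997.
5 years from 24 June 1997 is 24 June 2002.
The defendant's active military service from 22 November 1998 to 11 July 1999 tolled the period for 231 days, extending the deadline to 10 February 2003.
Nothing else in the chronology tolls or restarts the period.
Whitford filed on 25 January 2003, before the 10 February 2003 deadline, so the action is timely.

TIMELY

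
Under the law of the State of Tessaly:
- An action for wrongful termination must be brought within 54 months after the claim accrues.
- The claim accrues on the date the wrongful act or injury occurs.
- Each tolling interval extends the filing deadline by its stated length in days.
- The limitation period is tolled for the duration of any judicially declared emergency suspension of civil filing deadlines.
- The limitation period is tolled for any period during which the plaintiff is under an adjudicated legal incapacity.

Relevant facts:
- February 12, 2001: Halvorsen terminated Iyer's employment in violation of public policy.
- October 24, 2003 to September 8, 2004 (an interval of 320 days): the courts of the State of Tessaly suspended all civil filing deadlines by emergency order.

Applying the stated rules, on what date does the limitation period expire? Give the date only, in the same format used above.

The claim accrued on February 12, 2001, when the wrongful act occurred.
54 months from February 12, 2001 is August 12, 2005.
Because the emergency suspension of filing deadlines ran from October 24, 2003 to September 8, 2004, the deadline is extended by 320 days to June 28, 2006.

June 28, 2006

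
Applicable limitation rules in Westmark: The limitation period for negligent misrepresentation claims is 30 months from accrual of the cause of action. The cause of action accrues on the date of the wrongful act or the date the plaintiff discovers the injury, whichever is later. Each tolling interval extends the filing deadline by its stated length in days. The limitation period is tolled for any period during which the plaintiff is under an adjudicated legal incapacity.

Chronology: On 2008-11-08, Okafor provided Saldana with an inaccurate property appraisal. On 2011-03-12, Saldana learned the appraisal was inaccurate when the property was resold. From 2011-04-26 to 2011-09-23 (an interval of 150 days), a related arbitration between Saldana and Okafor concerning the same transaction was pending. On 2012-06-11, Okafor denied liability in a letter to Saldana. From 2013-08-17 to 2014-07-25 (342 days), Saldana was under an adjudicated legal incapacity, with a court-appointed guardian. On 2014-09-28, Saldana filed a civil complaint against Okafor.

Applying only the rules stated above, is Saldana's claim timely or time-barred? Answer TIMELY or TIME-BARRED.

TIME-BARRED

The claim accrued on 2011-03-12 — the later of the 2008-11-08 act and the 2011-03-12 discovery.
Adding the 30 months base period to 2011-03-12 gives a deadline of 2013-09-12, before any tolling.
The plaintiff's legal incapacity from 2013-08-17 to 2014-07-25 tolled the period for 342 days, extending the deadline to 2014-08-20.
No stated provision tolls the period for a pending arbitration, so the interval from 2011-04-26 to 2011-09-23 has no effect on the deadline.
None of the other events listed affects the running of the period under the stated rules.
The 2014-09-28 filing falls after the 2014-08-20 deadline; the claim is time-barred.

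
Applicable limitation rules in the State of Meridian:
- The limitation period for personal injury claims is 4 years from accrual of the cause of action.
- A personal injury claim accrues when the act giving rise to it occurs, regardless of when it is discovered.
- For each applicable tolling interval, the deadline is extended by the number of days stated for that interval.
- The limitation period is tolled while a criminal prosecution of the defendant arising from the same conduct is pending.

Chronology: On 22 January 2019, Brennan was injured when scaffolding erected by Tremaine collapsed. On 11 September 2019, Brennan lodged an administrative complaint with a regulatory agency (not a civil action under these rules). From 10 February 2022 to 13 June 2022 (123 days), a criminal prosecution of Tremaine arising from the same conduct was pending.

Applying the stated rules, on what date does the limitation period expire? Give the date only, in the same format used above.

The limitation period began to run on 22 January 2019.
Adding the 4 years base period to 22 January 2019 gives a deadline of 22 January 2023, before any tolling.
The period was tolled for 123 days by the pending criminal prosecution (10 February 2022 to 13 June 2022), pushing the deadline to 25 May 2023.
The other events in the timeline have no effect on the limitation period under the stated rules.

25 May 2023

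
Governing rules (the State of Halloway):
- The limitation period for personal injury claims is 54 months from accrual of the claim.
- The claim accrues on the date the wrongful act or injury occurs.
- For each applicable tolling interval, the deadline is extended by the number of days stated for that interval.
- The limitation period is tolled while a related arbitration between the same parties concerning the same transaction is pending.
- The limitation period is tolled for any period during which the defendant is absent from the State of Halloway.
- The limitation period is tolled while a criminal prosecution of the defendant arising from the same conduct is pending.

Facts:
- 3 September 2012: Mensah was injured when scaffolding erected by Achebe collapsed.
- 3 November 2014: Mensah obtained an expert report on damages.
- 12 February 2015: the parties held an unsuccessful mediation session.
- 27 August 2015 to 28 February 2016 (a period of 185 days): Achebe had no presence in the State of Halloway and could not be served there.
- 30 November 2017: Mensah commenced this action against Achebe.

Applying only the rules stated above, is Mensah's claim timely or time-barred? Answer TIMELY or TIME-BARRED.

The claim accrued on 3 September 2012, when the wrongful act occurred.
Adding the 54 months base period to 3 September 2012 gives a deadline of 3 March 2017, before any tolling.
The defendant's absence from the jurisdiction from 27 August 2015 to 28 February 2016 tolled the period for 185 days, extending the deadline to 4 September 2017.
None of the other events listed affects the running of the period under the stated rules.
The 30 November 2017 filing falls after the 4 September 2017 deadline; the claim is time-barred.

TIME-BARRED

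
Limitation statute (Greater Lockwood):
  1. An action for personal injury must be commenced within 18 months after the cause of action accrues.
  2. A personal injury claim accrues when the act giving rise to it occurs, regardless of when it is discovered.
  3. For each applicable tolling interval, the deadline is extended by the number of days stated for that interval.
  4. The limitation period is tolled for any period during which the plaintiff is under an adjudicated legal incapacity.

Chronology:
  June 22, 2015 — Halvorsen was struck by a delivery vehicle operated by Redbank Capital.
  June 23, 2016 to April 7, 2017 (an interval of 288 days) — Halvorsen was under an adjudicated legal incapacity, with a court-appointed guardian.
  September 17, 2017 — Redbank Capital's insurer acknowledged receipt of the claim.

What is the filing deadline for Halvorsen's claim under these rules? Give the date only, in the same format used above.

October 6, 2017

The cause of action accrued on June 22, 2015, the date of the act.
The untolled deadline — 18 months after June 22, 2015 — is December 22, 2016.
The period was tolled for 288 days by the plaintiff's legal incapacity (June 23, 2016 to April 7, 2017), pushing the deadline to October 6, 2017.
The other events in the timeline have no effect on the limitation period under the stated rules.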